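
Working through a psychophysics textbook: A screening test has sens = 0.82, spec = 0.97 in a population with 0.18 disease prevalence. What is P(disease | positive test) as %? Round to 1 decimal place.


PPV = (sens * prev) / (sens * prev + (1-spec) * (1-prev))
Numerator = 0.82 * 0.18 = 0.1476
P(positive and no disease) = (1 - spec) * (1 - prev) = (1 - 0.97) * (1 - 0.18) = 0.0246
Denominator = 0.1476 + 0.0246 = 0.1722
PPV = 0.1476 / 0.1722 = 0.857143
As percentage = 85.7


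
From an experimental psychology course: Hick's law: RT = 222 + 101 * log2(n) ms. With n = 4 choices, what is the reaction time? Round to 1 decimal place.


RT = 222 + 101 * log2(4)
log2(4) = 2.0
RT = 222 + 101 * 2.0
= 222 + 202.0
= 424.0 ms


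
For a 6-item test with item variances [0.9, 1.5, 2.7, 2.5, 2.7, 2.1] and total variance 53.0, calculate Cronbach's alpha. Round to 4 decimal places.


alpha = (k/(k-1)) * (1 - sum(s_i^2)/s_total^2)
sum(item variances) = 12.4
k/(k-1) = 6/5 = 1.2
1 - 12.4/53.0 = 1 - 0.233962 = 0.766038
alpha = 1.2 * 0.766038
= 0.9192


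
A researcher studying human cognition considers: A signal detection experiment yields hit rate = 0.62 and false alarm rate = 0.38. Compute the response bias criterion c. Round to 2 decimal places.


c = -0.5 * (z(HR) + z(FAR))
z(0.62) = 0.3055
z(0.38) = -0.3055
c = -0.5 * (0.3055 + -0.3055)
= -0.5 * 0.0
= 0.00


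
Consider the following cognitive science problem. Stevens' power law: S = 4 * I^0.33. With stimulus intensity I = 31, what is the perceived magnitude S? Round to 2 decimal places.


S = 4 * 31^0.33
31^0.33 = 3.1056
S = 4 * 3.1056
= 12.42


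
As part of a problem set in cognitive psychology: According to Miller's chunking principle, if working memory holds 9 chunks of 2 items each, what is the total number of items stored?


Total items = chunks * items_per_chunk
= 9 * 2
= 18


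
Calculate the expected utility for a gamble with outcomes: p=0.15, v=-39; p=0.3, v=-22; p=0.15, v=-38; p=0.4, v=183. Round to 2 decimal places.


EU = sum(p_i * v_i)
0.15 * -39 = -5.85
0.3 * -22 = -6.6
0.15 * -38 = -5.7
0.4 * 183 = 73.2
EU = -5.85 + -6.6 + -5.7 + 73.2
= 55.05


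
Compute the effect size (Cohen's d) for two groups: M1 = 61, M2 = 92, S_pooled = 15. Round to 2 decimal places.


Cohen's d = (M1 - M2) / S_pooled
= (61 - 92) / 15
= -31 / 15
= -2.07


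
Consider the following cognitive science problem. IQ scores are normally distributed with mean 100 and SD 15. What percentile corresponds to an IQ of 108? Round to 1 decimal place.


z = (IQ - mean) / SD
z = (108 - 100) / 15 = 0.5333
Percentile = Phi(0.5333) * 100
Phi(0.5333) = 0.703087
= 70.3


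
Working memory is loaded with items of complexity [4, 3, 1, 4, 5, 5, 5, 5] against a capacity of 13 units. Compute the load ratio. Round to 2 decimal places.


Total complexity = 4 + 3 + 1 + 4 + 5 + 5 + 5 + 5 = 32
Load = total / capacity = 32 / 13
= 2.46


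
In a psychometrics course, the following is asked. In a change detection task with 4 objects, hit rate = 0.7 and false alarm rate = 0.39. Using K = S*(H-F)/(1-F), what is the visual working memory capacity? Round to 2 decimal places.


K = S * (H - F) / (1 - F)
H - F = 0.31
1 - F = 0.61
K = 4 * 0.31 / 0.61
= 2.03


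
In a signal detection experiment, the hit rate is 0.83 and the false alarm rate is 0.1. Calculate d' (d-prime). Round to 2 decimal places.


d' = z(HR) - z(FAR)
z(0.83) = 0.9542
z(0.1) = -1.2816
d' = 0.9542 - -1.2816
= 2.24


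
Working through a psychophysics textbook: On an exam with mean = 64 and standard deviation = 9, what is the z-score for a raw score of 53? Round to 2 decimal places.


z = (X - mu) / sigma
= (53 - 64) / 9
= -11 / 9
= -1.22


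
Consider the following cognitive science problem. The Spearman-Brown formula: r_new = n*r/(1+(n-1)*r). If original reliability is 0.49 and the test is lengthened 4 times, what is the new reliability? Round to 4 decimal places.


r_new = n*r / (1 + (n-1)*r)
Numerator = 4 * 0.49 = 1.96
Denominator = 1 + 3 * 0.49 = 2.47
r_new = 1.96 / 2.47
= 0.7935


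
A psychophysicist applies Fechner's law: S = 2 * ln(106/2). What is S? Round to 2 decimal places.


S = 2 * ln(106/2)
I/I0 = 53.0
ln(53.0) = 3.9703
S = 2 * 3.9703
= 7.94


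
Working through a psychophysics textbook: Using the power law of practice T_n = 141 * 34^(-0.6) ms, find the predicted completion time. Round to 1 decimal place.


T_n = 141 * 34^(-0.6)
34^(-0.6) = 0.120535
T_n = 141 * 0.120535
= 17.0 ms


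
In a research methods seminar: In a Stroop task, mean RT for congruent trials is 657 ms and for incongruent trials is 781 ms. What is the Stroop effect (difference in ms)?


Stroop effect = RT(incongruent) - RT(congruent)
= 781 - 657
= 124 ms


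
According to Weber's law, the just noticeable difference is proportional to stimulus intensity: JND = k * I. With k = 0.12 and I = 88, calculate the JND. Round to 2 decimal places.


JND = k * I
JND = 0.12 * 88
= 10.56


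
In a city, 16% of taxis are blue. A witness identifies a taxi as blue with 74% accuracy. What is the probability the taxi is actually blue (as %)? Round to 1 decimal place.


P(blue | says blue) = P(says blue | blue)*P(blue) / [P(says blue | blue)*P(blue) + P(says blue | not blue)*P(not blue)]
Numerator = 0.74 * 0.16 = 0.1184
False identification = 0.26 * 0.84 = 0.2184
P = 0.1184 / (0.1184 + 0.2184)
= 0.1184 / 0.3368
As percentage = 35.2


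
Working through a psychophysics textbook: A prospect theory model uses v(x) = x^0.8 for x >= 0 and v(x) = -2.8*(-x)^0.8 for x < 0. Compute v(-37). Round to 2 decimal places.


Since x = -37 < 0, use v(x) = -lambda*(-x)^alpha
(-x) = 37
37^0.8 = 17.9706
v(-37) = -2.8 * 17.9706
= -50.32


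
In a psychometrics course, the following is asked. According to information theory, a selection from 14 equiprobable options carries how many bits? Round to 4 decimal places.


H = log2(n)
H = log2(14)
= 3.8074


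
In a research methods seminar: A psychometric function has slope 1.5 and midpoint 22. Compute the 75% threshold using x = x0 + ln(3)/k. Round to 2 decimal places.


At P = 0.75: 0.75 = 1/(1 + e^(-k*(x-x0)))
Solving: e^(-k*(x-x0)) = 1/3
x = x0 + ln(3)/k
ln(3) = 1.0986
x = 22 + 1.0986/1.5
= 22 + 0.7324
= 22.73


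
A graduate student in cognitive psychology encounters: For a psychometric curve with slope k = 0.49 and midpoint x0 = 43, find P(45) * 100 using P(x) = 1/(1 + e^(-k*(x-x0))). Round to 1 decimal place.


P(x) = 1/(1 + e^(-0.49*(45 - 43)))
Exponent = -0.49 * 2 = -0.98
e^(-0.98) = 0.375311
P = 1/(1 + 0.375311) = 0.727108
Percentage = 72.7


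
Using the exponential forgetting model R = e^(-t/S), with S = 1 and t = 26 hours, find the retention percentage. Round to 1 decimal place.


R = e^(-t/S)
-t/S = -26/1 = -26.0
R = e^(-26.0) = 0.0
Percentage = 0.0 * 100
= 0.0


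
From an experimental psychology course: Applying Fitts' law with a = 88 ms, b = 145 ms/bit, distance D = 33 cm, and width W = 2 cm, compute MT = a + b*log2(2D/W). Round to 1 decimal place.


MT = 88 + 145 * log2(2*33/2)
2D/W = 33.0
log2(33.0) = 5.0444
MT = 88 + 145 * 5.0444
= 819.4 ms


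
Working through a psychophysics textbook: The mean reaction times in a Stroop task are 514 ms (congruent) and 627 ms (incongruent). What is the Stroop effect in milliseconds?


Stroop effect = RT(incongruent) - RT(congruent)
= 627 - 514
= 113 ms


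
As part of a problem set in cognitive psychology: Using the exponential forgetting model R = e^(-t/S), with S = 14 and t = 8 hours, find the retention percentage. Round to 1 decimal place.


R = e^(-t/S)
-t/S = -8/14 = -0.571429
R = e^(-0.571429) = 0.564718
Percentage = 0.564718 * 100
= 56.5


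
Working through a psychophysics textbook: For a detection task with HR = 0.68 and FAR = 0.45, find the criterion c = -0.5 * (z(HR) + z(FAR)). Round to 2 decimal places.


c = -0.5 * (z(HR) + z(FAR))
z(0.68) = 0.4677
z(0.45) = -0.1257
c = -0.5 * (0.4677 + -0.1257)
= -0.5 * 0.342
= -0.17


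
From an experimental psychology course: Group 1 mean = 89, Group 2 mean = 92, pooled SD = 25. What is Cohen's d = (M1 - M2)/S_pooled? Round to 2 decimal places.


Cohen's d = (M1 - M2) / S_pooled
= (89 - 92) / 25
= -3 / 25
= -0.12


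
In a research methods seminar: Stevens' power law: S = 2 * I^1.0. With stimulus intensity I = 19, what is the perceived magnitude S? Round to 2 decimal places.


S = 2 * 19^1.0
19^1.0 = 19.0
S = 2 * 19.0
= 38.00


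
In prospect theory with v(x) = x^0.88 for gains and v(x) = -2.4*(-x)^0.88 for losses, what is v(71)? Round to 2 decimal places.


Since x = 71 >= 0, use v(x) = x^0.88
71^0.88 = 42.5704
v(71) = 42.57


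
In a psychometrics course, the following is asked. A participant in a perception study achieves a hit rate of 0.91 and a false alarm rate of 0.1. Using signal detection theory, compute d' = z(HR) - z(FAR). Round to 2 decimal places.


d' = z(HR) - z(FAR)
z(0.91) = 1.3408
z(0.1) = -1.2816
d' = 1.3408 - -1.2816
= 2.62


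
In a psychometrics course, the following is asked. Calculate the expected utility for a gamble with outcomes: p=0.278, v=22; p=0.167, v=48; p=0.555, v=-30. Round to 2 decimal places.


EU = sum(p_i * v_i)
0.278 * 22 = 6.116
0.167 * 48 = 8.016
0.555 * -30 = -16.65
EU = 6.116 + 8.016 + -16.65
= -2.52


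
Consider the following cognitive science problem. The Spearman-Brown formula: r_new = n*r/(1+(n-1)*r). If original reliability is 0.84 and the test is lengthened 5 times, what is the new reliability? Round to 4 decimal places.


r_new = n*r / (1 + (n-1)*r)
Numerator = 5 * 0.84 = 4.2
Denominator = 1 + 4 * 0.84 = 4.36
r_new = 4.2 / 4.36
= 0.9633


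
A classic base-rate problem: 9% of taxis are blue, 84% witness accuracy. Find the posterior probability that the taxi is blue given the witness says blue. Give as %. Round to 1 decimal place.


P(blue | says blue) = P(says blue | blue)*P(blue) / [P(says blue | blue)*P(blue) + P(says blue | not blue)*P(not blue)]
Numerator = 0.84 * 0.09 = 0.0756
False identification = 0.16 * 0.91 = 0.1456
P = 0.0756 / (0.0756 + 0.1456)
= 0.0756 / 0.2212
As percentage = 34.2


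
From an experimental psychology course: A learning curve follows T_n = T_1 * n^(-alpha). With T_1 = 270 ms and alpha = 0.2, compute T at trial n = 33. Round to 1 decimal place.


T_n = 270 * 33^(-0.2)
33^(-0.2) = 0.496932
T_n = 270 * 0.496932
= 134.2 ms


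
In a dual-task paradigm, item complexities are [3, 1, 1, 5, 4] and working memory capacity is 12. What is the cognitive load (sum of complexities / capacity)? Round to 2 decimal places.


Total complexity = 3 + 1 + 1 + 5 + 4 = 14
Load = total / capacity = 14 / 12
= 1.17


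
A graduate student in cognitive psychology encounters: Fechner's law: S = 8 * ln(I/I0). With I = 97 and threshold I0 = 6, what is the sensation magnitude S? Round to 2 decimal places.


S = 8 * ln(97/6)
I/I0 = 16.166667
ln(16.166667) = 2.783
S = 8 * 2.783
= 22.26


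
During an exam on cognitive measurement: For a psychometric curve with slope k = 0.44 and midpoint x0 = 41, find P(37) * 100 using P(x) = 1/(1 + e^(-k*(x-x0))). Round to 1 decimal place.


P(x) = 1/(1 + e^(-0.44*(37 - 41)))
Exponent = -0.44 * -4 = 1.76
e^(1.76) = 5.812437
P = 1/(1 + 5.812437) = 0.14679
Percentage = 14.7


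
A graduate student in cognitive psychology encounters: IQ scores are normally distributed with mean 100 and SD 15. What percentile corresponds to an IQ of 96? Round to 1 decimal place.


z = (IQ - mean) / SD
z = (96 - 100) / 15 = -0.2667
Percentile = Phi(-0.2667) * 100
Phi(-0.2667) = 0.39485
= 39.5


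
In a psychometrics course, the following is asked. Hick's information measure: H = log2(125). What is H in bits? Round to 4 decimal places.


H = log2(n)
H = log2(125)
= 6.9658


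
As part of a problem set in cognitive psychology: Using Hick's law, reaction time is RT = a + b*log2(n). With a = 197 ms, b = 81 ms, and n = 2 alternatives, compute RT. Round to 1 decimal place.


RT = 197 + 81 * log2(2)
log2(2) = 1.0
RT = 197 + 81 * 1.0
= 197 + 81.0
= 278.0 ms


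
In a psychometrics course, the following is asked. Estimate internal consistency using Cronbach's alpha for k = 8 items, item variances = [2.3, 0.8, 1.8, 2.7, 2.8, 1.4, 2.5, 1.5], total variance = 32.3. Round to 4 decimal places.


alpha = (k/(k-1)) * (1 - sum(s_i^2)/s_total^2)
sum(item variances) = 15.8
k/(k-1) = 8/7 = 1.142857
1 - 15.8/32.3 = 1 - 0.489164 = 0.510836
alpha = 1.142857 * 0.510836
= 0.5838


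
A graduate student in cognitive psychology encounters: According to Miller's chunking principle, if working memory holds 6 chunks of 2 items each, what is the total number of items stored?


Total items = chunks * items_per_chunk
= 6 * 2
= 12


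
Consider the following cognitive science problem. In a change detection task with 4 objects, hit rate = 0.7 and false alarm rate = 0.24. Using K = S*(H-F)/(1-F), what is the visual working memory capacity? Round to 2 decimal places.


K = S * (H - F) / (1 - F)
H - F = 0.46
1 - F = 0.76
K = 4 * 0.46 / 0.76
= 2.42


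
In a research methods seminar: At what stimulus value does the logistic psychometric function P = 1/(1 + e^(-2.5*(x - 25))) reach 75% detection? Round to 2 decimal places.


At P = 0.75: 0.75 = 1/(1 + e^(-k*(x-x0)))
Solving: e^(-k*(x-x0)) = 1/3
x = x0 + ln(3)/k
ln(3) = 1.0986
x = 25 + 1.0986/2.5
= 25 + 0.4394
= 25.44


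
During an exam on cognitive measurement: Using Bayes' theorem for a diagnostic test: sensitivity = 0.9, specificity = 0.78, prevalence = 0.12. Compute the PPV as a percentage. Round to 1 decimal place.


PPV = (sens * prev) / (sens * prev + (1-spec) * (1-prev))
Numerator = 0.9 * 0.12 = 0.108
P(positive and no disease) = (1 - spec) * (1 - prev) = (1 - 0.78) * (1 - 0.12) = 0.1936
Denominator = 0.108 + 0.1936 = 0.3016
PPV = 0.108 / 0.3016 = 0.35809
As percentage = 35.8


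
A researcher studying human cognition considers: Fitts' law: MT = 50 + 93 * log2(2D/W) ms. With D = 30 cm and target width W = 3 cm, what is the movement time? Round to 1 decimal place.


MT = 50 + 93 * log2(2*30/3)
2D/W = 20.0
log2(20.0) = 4.3219
MT = 50 + 93 * 4.3219
= 451.9 ms


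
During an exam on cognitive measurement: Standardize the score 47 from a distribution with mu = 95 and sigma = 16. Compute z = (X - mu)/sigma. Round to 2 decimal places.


z = (X - mu) / sigma
= (47 - 95) / 16
= -48 / 16
= -3.00


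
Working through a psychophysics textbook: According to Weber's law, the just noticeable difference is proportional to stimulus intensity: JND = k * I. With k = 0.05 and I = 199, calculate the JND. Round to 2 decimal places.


JND = k * I
JND = 0.05 * 199
= 9.95


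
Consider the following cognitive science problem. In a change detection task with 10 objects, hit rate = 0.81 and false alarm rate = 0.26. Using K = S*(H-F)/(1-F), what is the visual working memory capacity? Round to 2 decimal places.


K = S * (H - F) / (1 - F)
H - F = 0.55
1 - F = 0.74
K = 10 * 0.55 / 0.74
= 7.43


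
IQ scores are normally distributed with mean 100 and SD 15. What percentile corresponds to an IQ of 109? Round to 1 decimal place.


z = (IQ - mean) / SD
z = (109 - 100) / 15 = 0.6
Percentile = Phi(0.6) * 100
Phi(0.6) = 0.725747
= 72.6


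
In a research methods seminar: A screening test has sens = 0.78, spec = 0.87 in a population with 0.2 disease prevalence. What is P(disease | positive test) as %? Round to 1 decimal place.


PPV = (sens * prev) / (sens * prev + (1-spec) * (1-prev))
Numerator = 0.78 * 0.2 = 0.156
P(positive and no disease) = (1 - spec) * (1 - prev) = (1 - 0.87) * (1 - 0.2) = 0.104
Denominator = 0.156 + 0.104 = 0.26
PPV = 0.156 / 0.26 = 0.6
As percentage = 60.0


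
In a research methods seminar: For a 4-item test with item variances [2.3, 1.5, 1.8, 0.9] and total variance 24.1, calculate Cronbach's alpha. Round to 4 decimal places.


alpha = (k/(k-1)) * (1 - sum(s_i^2)/s_total^2)
sum(item variances) = 6.5
k/(k-1) = 4/3 = 1.333333
1 - 6.5/24.1 = 1 - 0.26971 = 0.73029
alpha = 1.333333 * 0.73029
= 0.9737


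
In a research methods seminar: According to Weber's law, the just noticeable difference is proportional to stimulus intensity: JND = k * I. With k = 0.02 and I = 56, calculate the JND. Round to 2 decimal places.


JND = k * I
JND = 0.02 * 56
= 1.12


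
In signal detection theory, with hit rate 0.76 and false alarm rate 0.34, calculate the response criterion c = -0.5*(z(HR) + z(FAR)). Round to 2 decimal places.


c = -0.5 * (z(HR) + z(FAR))
z(0.76) = 0.7063
z(0.34) = -0.4125
c = -0.5 * (0.7063 + -0.4125)
= -0.5 * 0.2938
= -0.15


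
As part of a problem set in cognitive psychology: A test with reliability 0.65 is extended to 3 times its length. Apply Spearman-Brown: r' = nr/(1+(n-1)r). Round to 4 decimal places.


r_new = n*r / (1 + (n-1)*r)
Numerator = 3 * 0.65 = 1.95
Denominator = 1 + 2 * 0.65 = 2.3
r_new = 1.95 / 2.3
= 0.8478


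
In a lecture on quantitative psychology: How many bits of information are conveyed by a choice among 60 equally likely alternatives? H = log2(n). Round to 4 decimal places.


H = log2(n)
H = log2(60)
= 5.9069


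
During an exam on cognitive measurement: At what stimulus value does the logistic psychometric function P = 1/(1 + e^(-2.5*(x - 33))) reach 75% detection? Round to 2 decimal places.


At P = 0.75: 0.75 = 1/(1 + e^(-k*(x-x0)))
Solving: e^(-k*(x-x0)) = 1/3
x = x0 + ln(3)/k
ln(3) = 1.0986
x = 33 + 1.0986/2.5
= 33 + 0.4394
= 33.44


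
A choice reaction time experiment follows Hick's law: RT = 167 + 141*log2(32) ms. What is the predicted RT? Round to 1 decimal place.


RT = 167 + 141 * log2(32)
log2(32) = 5.0
RT = 167 + 141 * 5.0
= 167 + 705.0
= 872.0 ms


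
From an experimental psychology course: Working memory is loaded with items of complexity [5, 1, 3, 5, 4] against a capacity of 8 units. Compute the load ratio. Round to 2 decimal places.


Total complexity = 5 + 1 + 3 + 5 + 4 = 18
Load = total / capacity = 18 / 8
= 2.25


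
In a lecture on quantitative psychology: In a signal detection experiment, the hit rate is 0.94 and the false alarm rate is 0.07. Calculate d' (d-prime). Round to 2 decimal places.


d' = z(HR) - z(FAR)
z(0.94) = 1.5548
z(0.07) = -1.4758
d' = 1.5548 - -1.4758
= 3.03


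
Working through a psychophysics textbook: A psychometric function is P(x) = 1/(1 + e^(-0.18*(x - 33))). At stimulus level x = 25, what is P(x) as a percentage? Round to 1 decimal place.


P(x) = 1/(1 + e^(-0.18*(25 - 33)))
Exponent = -0.18 * -8 = 1.44
e^(1.44) = 4.220696
P = 1/(1 + 4.220696) = 0.191545
Percentage = 19.2


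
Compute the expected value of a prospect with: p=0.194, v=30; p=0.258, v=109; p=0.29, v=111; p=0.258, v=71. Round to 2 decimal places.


EU = sum(p_i * v_i)
0.194 * 30 = 5.82
0.258 * 109 = 28.122
0.29 * 111 = 32.19
0.258 * 71 = 18.318
EU = 5.82 + 28.122 + 32.19 + 18.318
= 84.45


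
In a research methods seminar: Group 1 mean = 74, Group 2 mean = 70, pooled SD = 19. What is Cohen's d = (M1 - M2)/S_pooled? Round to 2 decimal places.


Cohen's d = (M1 - M2) / S_pooled
= (74 - 70) / 19
= 4 / 19
= 0.21


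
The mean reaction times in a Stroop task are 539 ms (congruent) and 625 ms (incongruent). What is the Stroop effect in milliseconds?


Stroop effect = RT(incongruent) - RT(congruent)
= 625 - 539
= 86 ms


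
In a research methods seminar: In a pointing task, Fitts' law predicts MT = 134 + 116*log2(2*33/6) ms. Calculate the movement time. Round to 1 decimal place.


MT = 134 + 116 * log2(2*33/6)
2D/W = 11.0
log2(11.0) = 3.4594
MT = 134 + 116 * 3.4594
= 535.3 ms


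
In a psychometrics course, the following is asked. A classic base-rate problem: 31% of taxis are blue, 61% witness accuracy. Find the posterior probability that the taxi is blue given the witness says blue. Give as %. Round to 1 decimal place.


P(blue | says blue) = P(says blue | blue)*P(blue) / [P(says blue | blue)*P(blue) + P(says blue | not blue)*P(not blue)]
Numerator = 0.61 * 0.31 = 0.1891
False identification = 0.39 * 0.69 = 0.2691
P = 0.1891 / (0.1891 + 0.2691)
= 0.1891 / 0.4582
As percentage = 41.3


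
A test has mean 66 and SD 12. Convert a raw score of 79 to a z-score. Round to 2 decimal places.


z = (X - mu) / sigma
= (79 - 66) / 12
= 13 / 12
= 1.08


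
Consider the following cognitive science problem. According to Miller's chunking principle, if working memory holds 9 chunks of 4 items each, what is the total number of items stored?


Total items = chunks * items_per_chunk
= 9 * 4
= 36


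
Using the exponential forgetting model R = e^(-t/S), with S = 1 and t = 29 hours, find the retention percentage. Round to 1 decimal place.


R = e^(-t/S)
-t/S = -29/1 = -29.0
R = e^(-29.0) = 0.0
Percentage = 0.0 * 100
= 0.0


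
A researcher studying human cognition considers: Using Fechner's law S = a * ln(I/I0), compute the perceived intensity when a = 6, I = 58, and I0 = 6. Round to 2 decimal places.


S = 6 * ln(58/6)
I/I0 = 9.666667
ln(9.666667) = 2.2687
S = 6 * 2.2687
= 13.61


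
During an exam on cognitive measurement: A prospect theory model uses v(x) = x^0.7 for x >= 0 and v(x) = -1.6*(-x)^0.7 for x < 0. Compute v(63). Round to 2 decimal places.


Since x = 63 >= 0, use v(x) = x^0.7
63^0.7 = 18.1777
v(63) = 18.18


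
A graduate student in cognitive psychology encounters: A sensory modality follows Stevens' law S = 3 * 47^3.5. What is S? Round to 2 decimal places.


S = 3 * 47^3.5
47^3.5 = 711774.6276
S = 3 * 711774.6276
= 2135323.88


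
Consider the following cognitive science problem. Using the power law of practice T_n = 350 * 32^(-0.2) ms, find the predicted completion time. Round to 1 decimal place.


T_n = 350 * 32^(-0.2)
32^(-0.2) = 0.5
T_n = 350 * 0.5
= 175.0 ms


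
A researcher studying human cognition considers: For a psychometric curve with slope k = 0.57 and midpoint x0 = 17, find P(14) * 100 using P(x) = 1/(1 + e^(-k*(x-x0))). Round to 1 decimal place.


P(x) = 1/(1 + e^(-0.57*(14 - 17)))
Exponent = -0.57 * -3 = 1.71
e^(1.71) = 5.528961
P = 1/(1 + 5.528961) = 0.153164
Percentage = 15.3


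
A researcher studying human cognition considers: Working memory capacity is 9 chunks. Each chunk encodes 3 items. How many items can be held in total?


Total items = chunks * items_per_chunk
= 9 * 3
= 27


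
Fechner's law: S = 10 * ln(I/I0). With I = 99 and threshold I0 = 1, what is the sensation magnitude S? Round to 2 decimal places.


S = 10 * ln(99/1)
I/I0 = 99.0
ln(99.0) = 4.5951
S = 10 * 4.5951
= 45.95


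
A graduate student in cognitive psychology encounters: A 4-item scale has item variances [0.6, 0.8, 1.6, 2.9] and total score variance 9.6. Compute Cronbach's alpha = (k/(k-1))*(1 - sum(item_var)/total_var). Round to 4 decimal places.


alpha = (k/(k-1)) * (1 - sum(s_i^2)/s_total^2)
sum(item variances) = 5.9
k/(k-1) = 4/3 = 1.333333
1 - 5.9/9.6 = 1 - 0.614583 = 0.385417
alpha = 1.333333 * 0.385417
= 0.5139


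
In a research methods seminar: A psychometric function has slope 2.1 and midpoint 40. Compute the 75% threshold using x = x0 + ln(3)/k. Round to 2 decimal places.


At P = 0.75: 0.75 = 1/(1 + e^(-k*(x-x0)))
Solving: e^(-k*(x-x0)) = 1/3
x = x0 + ln(3)/k
ln(3) = 1.0986
x = 40 + 1.0986/2.1
= 40 + 0.5231
= 40.52


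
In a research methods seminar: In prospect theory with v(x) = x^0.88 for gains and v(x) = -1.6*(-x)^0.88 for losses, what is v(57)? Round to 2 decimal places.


Since x = 57 >= 0, use v(x) = x^0.88
57^0.88 = 35.0889
v(57) = 35.09


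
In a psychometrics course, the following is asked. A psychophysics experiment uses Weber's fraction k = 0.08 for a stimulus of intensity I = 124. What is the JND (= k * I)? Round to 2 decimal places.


JND = k * I
JND = 0.08 * 124
= 9.92


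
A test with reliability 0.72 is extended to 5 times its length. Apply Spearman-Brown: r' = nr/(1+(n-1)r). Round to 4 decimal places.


r_new = n*r / (1 + (n-1)*r)
Numerator = 5 * 0.72 = 3.6
Denominator = 1 + 4 * 0.72 = 3.88
r_new = 3.6 / 3.88
= 0.9278


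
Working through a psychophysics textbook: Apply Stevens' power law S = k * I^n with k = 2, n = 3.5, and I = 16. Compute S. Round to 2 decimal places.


S = 2 * 16^3.5
16^3.5 = 16384.0
S = 2 * 16384.0
= 32768.00


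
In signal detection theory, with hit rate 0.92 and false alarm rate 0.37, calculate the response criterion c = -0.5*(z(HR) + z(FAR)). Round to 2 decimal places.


c = -0.5 * (z(HR) + z(FAR))
z(0.92) = 1.4051
z(0.37) = -0.3319
c = -0.5 * (1.4051 + -0.3319)
= -0.5 * 1.0732
= -0.54


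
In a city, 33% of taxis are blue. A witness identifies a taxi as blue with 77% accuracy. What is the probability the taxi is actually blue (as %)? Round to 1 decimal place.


P(blue | says blue) = P(says blue | blue)*P(blue) / [P(says blue | blue)*P(blue) + P(says blue | not blue)*P(not blue)]
Numerator = 0.77 * 0.33 = 0.2541
False identification = 0.23 * 0.67 = 0.1541
P = 0.2541 / (0.2541 + 0.1541)
= 0.2541 / 0.4082
As percentage = 62.2


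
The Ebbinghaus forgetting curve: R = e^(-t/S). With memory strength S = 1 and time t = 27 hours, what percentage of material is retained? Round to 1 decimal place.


R = e^(-t/S)
-t/S = -27/1 = -27.0
R = e^(-27.0) = 0.0
Percentage = 0.0 * 100
= 0.0


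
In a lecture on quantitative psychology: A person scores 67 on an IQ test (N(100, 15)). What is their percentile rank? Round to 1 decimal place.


z = (IQ - mean) / SD
z = (67 - 100) / 15 = -2.2
Percentile = Phi(-2.2) * 100
Phi(-2.2) = 0.013903
= 1.4


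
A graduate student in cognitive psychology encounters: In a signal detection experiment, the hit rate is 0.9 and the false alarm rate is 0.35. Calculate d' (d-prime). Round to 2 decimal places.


d' = z(HR) - z(FAR)
z(0.9) = 1.2816
z(0.35) = -0.3853
d' = 1.2816 - -0.3853
= 1.67


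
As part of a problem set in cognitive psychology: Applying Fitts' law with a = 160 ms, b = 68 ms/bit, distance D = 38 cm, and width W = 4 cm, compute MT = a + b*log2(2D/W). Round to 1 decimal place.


MT = 160 + 68 * log2(2*38/4)
2D/W = 19.0
log2(19.0) = 4.2479
MT = 160 + 68 * 4.2479
= 448.9 ms


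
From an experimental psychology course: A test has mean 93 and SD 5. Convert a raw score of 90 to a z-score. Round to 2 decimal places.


z = (X - mu) / sigma
= (90 - 93) / 5
= -3 / 5
= -0.60


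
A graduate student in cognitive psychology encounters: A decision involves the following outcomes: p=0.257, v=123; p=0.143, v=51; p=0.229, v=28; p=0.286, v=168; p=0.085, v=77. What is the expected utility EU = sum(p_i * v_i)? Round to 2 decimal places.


EU = sum(p_i * v_i)
0.257 * 123 = 31.611
0.143 * 51 = 7.293
0.229 * 28 = 6.412
0.286 * 168 = 48.048
0.085 * 77 = 6.545
EU = 31.611 + 7.293 + 6.412 + 48.048 + 6.545
= 99.91


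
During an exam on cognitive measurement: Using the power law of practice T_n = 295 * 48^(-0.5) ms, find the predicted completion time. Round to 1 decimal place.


T_n = 295 * 48^(-0.5)
48^(-0.5) = 0.144338
T_n = 295 * 0.144338
= 42.6 ms


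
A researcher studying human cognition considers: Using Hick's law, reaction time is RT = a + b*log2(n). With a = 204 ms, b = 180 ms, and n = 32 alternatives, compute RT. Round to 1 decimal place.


RT = 204 + 180 * log2(32)
log2(32) = 5.0
RT = 204 + 180 * 5.0
= 204 + 900.0
= 1104.0 ms


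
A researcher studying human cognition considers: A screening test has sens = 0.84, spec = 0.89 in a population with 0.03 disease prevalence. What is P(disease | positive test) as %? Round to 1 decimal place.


PPV = (sens * prev) / (sens * prev + (1-spec) * (1-prev))
Numerator = 0.84 * 0.03 = 0.0252
P(positive and no disease) = (1 - spec) * (1 - prev) = (1 - 0.89) * (1 - 0.03) = 0.1067
Denominator = 0.0252 + 0.1067 = 0.1319
PPV = 0.0252 / 0.1319 = 0.191054
As percentage = 19.1


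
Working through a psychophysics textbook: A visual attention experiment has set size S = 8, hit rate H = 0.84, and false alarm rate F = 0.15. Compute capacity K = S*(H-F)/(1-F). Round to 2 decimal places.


K = S * (H - F) / (1 - F)
H - F = 0.69
1 - F = 0.85
K = 8 * 0.69 / 0.85
= 6.49


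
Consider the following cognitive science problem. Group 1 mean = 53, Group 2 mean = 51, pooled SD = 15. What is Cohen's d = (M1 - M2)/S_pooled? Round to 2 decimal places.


Cohen's d = (M1 - M2) / S_pooled
= (53 - 51) / 15
= 2 / 15
= 0.13


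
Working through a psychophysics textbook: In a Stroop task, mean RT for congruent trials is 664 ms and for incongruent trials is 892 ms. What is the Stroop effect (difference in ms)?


Stroop effect = RT(incongruent) - RT(congruent)
= 892 - 664
= 228 ms


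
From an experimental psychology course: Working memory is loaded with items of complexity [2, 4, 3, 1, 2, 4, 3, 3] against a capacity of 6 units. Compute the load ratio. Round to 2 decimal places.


Total complexity = 2 + 4 + 3 + 1 + 2 + 4 + 3 + 3 = 22
Load = total / capacity = 22 / 6
= 3.67


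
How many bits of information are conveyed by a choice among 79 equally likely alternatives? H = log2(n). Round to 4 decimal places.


H = log2(n)
H = log2(79)
= 6.3038


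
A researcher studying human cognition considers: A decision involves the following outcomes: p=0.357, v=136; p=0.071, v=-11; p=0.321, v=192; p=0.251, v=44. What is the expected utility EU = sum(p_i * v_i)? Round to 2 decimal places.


EU = sum(p_i * v_i)
0.357 * 136 = 48.552
0.071 * -11 = -0.781
0.321 * 192 = 61.632
0.251 * 44 = 11.044
EU = 48.552 + -0.781 + 61.632 + 11.044
= 120.45


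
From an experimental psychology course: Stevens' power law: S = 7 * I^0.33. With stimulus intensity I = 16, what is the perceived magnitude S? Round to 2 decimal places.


S = 7 * 16^0.33
16^0.33 = 2.4967
S = 7 * 2.4967
= 17.48


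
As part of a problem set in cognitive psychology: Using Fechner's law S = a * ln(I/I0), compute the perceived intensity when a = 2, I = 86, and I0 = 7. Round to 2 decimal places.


S = 2 * ln(86/7)
I/I0 = 12.285714
ln(12.285714) = 2.5084
S = 2 * 2.5084
= 5.02


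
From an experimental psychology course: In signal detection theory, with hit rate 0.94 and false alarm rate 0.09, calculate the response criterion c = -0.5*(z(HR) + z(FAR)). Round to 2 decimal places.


c = -0.5 * (z(HR) + z(FAR))
z(0.94) = 1.5548
z(0.09) = -1.3408
c = -0.5 * (1.5548 + -1.3408)
= -0.5 * 0.214
= -0.11


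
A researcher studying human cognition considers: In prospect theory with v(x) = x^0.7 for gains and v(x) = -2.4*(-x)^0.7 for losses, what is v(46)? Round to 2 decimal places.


Since x = 46 >= 0, use v(x) = x^0.7
46^0.7 = 14.5858
v(46) = 14.59


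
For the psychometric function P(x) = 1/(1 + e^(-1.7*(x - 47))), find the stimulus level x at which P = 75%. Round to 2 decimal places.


At P = 0.75: 0.75 = 1/(1 + e^(-k*(x-x0)))
Solving: e^(-k*(x-x0)) = 1/3
x = x0 + ln(3)/k
ln(3) = 1.0986
x = 47 + 1.0986/1.7
= 47 + 0.6462
= 47.65


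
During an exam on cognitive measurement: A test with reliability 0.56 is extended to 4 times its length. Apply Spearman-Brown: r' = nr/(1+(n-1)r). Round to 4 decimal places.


r_new = n*r / (1 + (n-1)*r)
Numerator = 4 * 0.56 = 2.24
Denominator = 1 + 3 * 0.56 = 2.68
r_new = 2.24 / 2.68
= 0.8358


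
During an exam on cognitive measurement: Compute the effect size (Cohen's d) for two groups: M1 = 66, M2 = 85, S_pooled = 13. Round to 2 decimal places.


Cohen's d = (M1 - M2) / S_pooled
= (66 - 85) / 13
= -19 / 13
= -1.46


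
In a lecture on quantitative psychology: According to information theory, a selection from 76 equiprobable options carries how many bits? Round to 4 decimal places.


H = log2(n)
H = log2(76)
= 6.2479


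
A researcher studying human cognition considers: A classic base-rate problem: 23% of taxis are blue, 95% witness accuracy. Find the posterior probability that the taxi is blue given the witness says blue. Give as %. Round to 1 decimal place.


P(blue | says blue) = P(says blue | blue)*P(blue) / [P(says blue | blue)*P(blue) + P(says blue | not blue)*P(not blue)]
Numerator = 0.95 * 0.23 = 0.2185
False identification = 0.05 * 0.77 = 0.0385
P = 0.2185 / (0.2185 + 0.0385)
= 0.2185 / 0.257
As percentage = 85.0


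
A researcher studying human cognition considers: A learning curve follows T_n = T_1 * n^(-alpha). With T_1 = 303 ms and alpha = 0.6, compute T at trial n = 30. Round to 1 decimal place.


T_n = 303 * 30^(-0.6)
30^(-0.6) = 0.129935
T_n = 303 * 0.129935
= 39.4 ms


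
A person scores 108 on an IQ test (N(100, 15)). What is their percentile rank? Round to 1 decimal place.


z = (IQ - mean) / SD
z = (108 - 100) / 15 = 0.5333
Percentile = Phi(0.5333) * 100
Phi(0.5333) = 0.703087
= 70.3


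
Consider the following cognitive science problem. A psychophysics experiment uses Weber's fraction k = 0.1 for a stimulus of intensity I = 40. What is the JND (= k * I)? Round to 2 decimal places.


JND = k * I
JND = 0.1 * 40
= 4.00


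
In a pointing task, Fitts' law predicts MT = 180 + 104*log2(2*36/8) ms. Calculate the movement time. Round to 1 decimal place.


MT = 180 + 104 * log2(2*36/8)
2D/W = 9.0
log2(9.0) = 3.1699
MT = 180 + 104 * 3.1699
= 509.7 ms


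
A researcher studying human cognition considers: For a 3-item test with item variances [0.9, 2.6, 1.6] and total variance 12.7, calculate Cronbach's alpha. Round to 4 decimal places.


alpha = (k/(k-1)) * (1 - sum(s_i^2)/s_total^2)
sum(item variances) = 5.1
k/(k-1) = 3/2 = 1.5
1 - 5.1/12.7 = 1 - 0.401575 = 0.598425
alpha = 1.5 * 0.598425
= 0.8976


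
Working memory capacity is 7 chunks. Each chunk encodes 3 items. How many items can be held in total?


Total items = chunks * items_per_chunk
= 7 * 3
= 21


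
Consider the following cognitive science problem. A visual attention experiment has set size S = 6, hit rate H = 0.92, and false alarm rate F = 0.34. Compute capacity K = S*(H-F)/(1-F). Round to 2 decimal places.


K = S * (H - F) / (1 - F)
H - F = 0.58
1 - F = 0.66
K = 6 * 0.58 / 0.66
= 5.27


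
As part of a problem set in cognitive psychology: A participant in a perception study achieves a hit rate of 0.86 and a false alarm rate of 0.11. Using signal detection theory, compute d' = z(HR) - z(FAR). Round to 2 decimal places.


d' = z(HR) - z(FAR)
z(0.86) = 1.0803
z(0.11) = -1.2265
d' = 1.0803 - -1.2265
= 2.31


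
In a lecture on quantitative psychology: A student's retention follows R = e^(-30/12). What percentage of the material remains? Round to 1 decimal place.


R = e^(-t/S)
-t/S = -30/12 = -2.5
R = e^(-2.5) = 0.082085
Percentage = 0.082085 * 100
= 8.2


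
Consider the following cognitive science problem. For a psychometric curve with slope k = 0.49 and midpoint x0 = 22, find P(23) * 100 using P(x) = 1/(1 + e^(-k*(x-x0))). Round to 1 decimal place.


P(x) = 1/(1 + e^(-0.49*(23 - 22)))
Exponent = -0.49 * 1 = -0.49
e^(-0.49) = 0.612626
P = 1/(1 + 0.612626) = 0.620107
Percentage = 62.0


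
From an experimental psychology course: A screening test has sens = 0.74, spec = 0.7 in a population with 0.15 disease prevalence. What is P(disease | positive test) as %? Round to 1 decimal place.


PPV = (sens * prev) / (sens * prev + (1-spec) * (1-prev))
Numerator = 0.74 * 0.15 = 0.111
P(positive and no disease) = (1 - spec) * (1 - prev) = (1 - 0.7) * (1 - 0.15) = 0.255
Denominator = 0.111 + 0.255 = 0.366
PPV = 0.111 / 0.366 = 0.303279
As percentage = 30.3


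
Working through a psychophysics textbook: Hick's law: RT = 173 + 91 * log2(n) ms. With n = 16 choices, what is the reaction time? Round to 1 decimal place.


RT = 173 + 91 * log2(16)
log2(16) = 4.0
RT = 173 + 91 * 4.0
= 173 + 364.0
= 537.0 ms


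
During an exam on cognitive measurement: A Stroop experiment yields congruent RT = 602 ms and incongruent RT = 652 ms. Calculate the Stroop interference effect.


Stroop effect = RT(incongruent) - RT(congruent)
= 652 - 602
= 50 ms


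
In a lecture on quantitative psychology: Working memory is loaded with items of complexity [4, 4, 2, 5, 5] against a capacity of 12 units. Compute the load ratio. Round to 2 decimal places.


Total complexity = 4 + 4 + 2 + 5 + 5 = 20
Load = total / capacity = 20 / 12
= 1.67


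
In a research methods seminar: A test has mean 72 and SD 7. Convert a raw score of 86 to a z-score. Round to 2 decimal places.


z = (X - mu) / sigma
= (86 - 72) / 7
= 14 / 7
= 2.00


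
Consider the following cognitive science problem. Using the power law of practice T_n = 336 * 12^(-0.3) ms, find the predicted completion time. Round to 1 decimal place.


T_n = 336 * 12^(-0.3)
12^(-0.3) = 0.47451
T_n = 336 * 0.47451
= 159.4 ms


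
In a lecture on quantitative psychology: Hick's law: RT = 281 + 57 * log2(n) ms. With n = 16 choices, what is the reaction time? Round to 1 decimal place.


RT = 281 + 57 * log2(16)
log2(16) = 4.0
RT = 281 + 57 * 4.0
= 281 + 228.0
= 509.0 ms


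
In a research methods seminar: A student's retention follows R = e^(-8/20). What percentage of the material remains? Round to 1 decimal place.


R = e^(-t/S)
-t/S = -8/20 = -0.4
R = e^(-0.4) = 0.67032
Percentage = 0.67032 * 100
= 67.0


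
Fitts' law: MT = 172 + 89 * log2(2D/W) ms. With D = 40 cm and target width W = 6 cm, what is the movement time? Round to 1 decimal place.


MT = 172 + 89 * log2(2*40/6)
2D/W = 13.333333
log2(13.333333) = 3.737
MT = 172 + 89 * 3.737
= 504.6 ms


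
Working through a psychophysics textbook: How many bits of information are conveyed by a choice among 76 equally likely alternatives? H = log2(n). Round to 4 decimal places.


H = log2(n)
H = log2(76)
= 6.2479


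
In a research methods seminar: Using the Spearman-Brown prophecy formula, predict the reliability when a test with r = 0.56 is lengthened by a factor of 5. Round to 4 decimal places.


r_new = n*r / (1 + (n-1)*r)
Numerator = 5 * 0.56 = 2.8
Denominator = 1 + 4 * 0.56 = 3.24
r_new = 2.8 / 3.24
= 0.8642


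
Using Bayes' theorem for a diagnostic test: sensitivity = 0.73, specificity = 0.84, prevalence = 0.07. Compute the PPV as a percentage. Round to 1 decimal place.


PPV = (sens * prev) / (sens * prev + (1-spec) * (1-prev))
Numerator = 0.73 * 0.07 = 0.0511
P(positive and no disease) = (1 - spec) * (1 - prev) = (1 - 0.84) * (1 - 0.07) = 0.1488
Denominator = 0.0511 + 0.1488 = 0.1999
PPV = 0.0511 / 0.1999 = 0.255628
As percentage = 25.6


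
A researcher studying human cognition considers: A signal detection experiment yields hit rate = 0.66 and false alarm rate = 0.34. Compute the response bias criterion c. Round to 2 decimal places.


c = -0.5 * (z(HR) + z(FAR))
z(0.66) = 0.4125
z(0.34) = -0.4125
c = -0.5 * (0.4125 + -0.4125)
= -0.5 * 0.0
= 0.00


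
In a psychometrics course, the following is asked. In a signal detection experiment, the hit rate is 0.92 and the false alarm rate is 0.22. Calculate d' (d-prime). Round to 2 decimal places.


d' = z(HR) - z(FAR)
z(0.92) = 1.4051
z(0.22) = -0.7722
d' = 1.4051 - -0.7722
= 2.18


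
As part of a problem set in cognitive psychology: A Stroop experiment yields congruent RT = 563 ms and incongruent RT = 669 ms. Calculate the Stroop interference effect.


Stroop effect = RT(incongruent) - RT(congruent)
= 669 - 563
= 106 ms


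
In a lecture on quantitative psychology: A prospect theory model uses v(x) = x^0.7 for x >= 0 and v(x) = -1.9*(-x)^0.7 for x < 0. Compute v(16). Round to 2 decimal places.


Since x = 16 >= 0, use v(x) = x^0.7
16^0.7 = 6.9644
v(16) = 6.96


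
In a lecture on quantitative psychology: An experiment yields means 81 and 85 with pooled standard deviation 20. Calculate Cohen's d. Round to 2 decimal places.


Cohen's d = (M1 - M2) / S_pooled
= (81 - 85) / 20
= -4 / 20
= -0.20


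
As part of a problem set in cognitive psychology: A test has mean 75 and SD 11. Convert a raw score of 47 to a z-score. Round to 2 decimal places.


z = (X - mu) / sigma
= (47 - 75) / 11
= -28 / 11
= -2.55
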